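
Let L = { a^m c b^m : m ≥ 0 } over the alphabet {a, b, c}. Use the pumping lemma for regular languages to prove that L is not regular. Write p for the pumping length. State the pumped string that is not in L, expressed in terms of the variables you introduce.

Suppose for contradiction that L is regular, and let p be the pumping length.
Take w = a^p c b^p ∈ L with |w| = 2p+1 ≥ p.
The pumping lemma gives a decomposition w = xyz where |xy| ≤ p and y is nonempty.
The first p characters of w are a's, so xy (and hence y) consists only of a's. Write y = a^k, 1 ≤ k ≤ p.
Pump with i = 2: xy^2z = a^{p+k} c b^p, which would require p+k = p. But k ≥ 1, so xy^2z ∉ L.
This is a contradiction; hence L is not regular.

a^{p+k} c b^p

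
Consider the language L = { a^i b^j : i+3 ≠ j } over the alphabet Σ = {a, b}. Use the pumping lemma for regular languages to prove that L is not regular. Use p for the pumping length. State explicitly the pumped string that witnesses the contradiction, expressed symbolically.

a^{p+p!} b^{p+p!+3}

Assume L is regular. Let p be the pumping length given by the pumping lemma.
Choose w = a^p b^{p+p!+3}. Since p ≠ (p+p!+3)-3 = p+p!, w ∈ L; and |w| ≥ p.
By the pumping lemma, w = xyz with |xy| ≤ p and |y| > 0.
Since the first p symbols of w are all a's and |xy| ≤ p, y lies entirely in the leading a-block: y = a^k for some k with 1 ≤ k ≤ p.
Since 1 ≤ k ≤ p, k divides p!; set t = 1 + p!/k. Then xy^t z has p + (p!/k)·k = p + p! copies of a. Now the a-count is p+p! and (b-count)-3 = (p+p!+3)-3 = p+p!, so i+3 ≠ j fails. So xy^t z = a^{p+p!} b^{p+p!+3} ∉ L.
This contradicts the pumping lemma, so L is not regular.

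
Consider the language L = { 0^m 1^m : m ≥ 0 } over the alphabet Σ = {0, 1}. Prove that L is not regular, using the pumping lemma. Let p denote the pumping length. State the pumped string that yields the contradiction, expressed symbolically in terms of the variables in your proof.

0^{p+k} 1^p

Assume L is regular. Let p be the pumping length given by the pumping lemma.
Let w = 0^p 1^p ∈ L; note |w| = 2p ≥ p.
By the pumping lemma, w = xyz with |xy| ≤ p and y is nonempty.
The first p characters of w are 0's, so xy (and hence y) consists only of 0's. Write y = 0^k, 1 ≤ k ≤ p.
Pump with i = 2: xy^2z = 0^{p+k} 1^p. For this to lie in L we would need p = p+k, which forces k = 0. But k ≥ 1, so xy^2z ∉ L.
Contradiction. Therefore L is not regular.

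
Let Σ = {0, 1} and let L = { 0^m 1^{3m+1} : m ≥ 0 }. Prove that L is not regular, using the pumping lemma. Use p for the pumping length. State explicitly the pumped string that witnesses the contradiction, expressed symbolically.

Toward a contradiction, assume L is regular with pumping length p.
Let w = 0^p 1^{3p+1} ∈ L; note |w| = 4p+1 ≥ p.
By the pumping lemma, w = xyz with |xy| ≤ p and |y| > 0.
Because |xy| ≤ p and w begins with p copies of 0, we have y = 0^k with 1 ≤ k ≤ p.
Pump with i = 2: xy^2z = 0^{p+k} 1^{3p+1}. For this to lie in L we would need 3p+1 = 3(p+k)+1, which forces k = 0. But k ≥ 1, so xy^2z ∉ L.
This is a contradiction; hence L is not regular.

0^{p+k} 1^{3p+1}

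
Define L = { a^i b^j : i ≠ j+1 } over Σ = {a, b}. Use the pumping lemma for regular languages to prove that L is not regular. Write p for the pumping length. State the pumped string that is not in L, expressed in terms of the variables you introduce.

a^{p+p!} b^{p+p!-1}

Assume L is regular. Let p be the pumping length given by the pumping lemma.
Choose w = a^p b^{p+p!-1}. Since p ≠ (p+p!-1)+1 = p+p!, w ∈ L; and |w| ≥ p.
By the pumping lemma, w = xyz with |xy| ≤ p and |y| ≥ 1.
Since the first p symbols of w are all a's and |xy| ≤ p, y lies entirely in the leading a-block: y = a^k for some k with 1 ≤ k ≤ p.
Since 1 ≤ k ≤ p, k divides p!; set t = 1 + p!/k. Then xy^t z has p + (p!/k)·k = p + p! copies of a. Now the a-count is p+p! and (b-count)+1 = (p+p!-1)+1 = p+p!, so i ≠ j+1 fails. So xy^t z = a^{p+p!} b^{p+p!-1} ∉ L.
Contradiction. Therefore L is not regular.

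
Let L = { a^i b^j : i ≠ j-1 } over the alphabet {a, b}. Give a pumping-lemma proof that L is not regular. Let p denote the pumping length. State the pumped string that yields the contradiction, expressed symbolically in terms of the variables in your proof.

a^{p+p!} b^{p+p!+1}

Assume L is regular; let p be its pumping constant.
Choose w = a^p b^{p+p!+1}. Since p ≠ (p+p!+1)-1 = p+p!, w ∈ L; and |w| ≥ p.
By the pumping lemma, w = xyz with |xy| ≤ p and |y| > 0.
The first p characters of w are a's, so xy (and hence y) consists only of a's. Write y = a^k, 1 ≤ k ≤ p.
Since 1 ≤ k ≤ p, k divides p!; set t = 1 + p!/k. Then xy^t z has p + (p!/k)·k = p + p! copies of a. Now the a-count is p+p! and (b-count)-1 = (p+p!+1)-1 = p+p!, so i ≠ j-1 fails. So xy^t z = a^{p+p!} b^{p+p!+1} ∉ L.
Contradiction. Therefore L is not regular.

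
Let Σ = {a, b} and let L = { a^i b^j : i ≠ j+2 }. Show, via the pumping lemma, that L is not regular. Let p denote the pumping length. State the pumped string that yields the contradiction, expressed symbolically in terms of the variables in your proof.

Assume L is regular. Let p be the pumping length given by the pumping lemma.
Choose w = a^p b^{p+p!-2}. Since p ≠ (p+p!-2)+2 = p+p!, w ∈ L; and |w| ≥ p.
By the pumping lemma, w = xyz with |xy| ≤ p and |y| > 0.
The first p characters of w are a's, so xy (and hence y) consists only of a's. Write y = a^k, 1 ≤ k ≤ p.
Since 1 ≤ k ≤ p, k divides p!; set t = 1 + p!/k. Then xy^t z has p + (p!/k)·k = p + p! copies of a. Now the a-count is p+p! and (b-count)+2 = (p+p!-2)+2 = p+p!, so i ≠ j+2 fails. So xy^t z = a^{p+p!} b^{p+p!-2} ∉ L.
Contradiction. Therefore L is not regular.

a^{p+p!} b^{p+p!-2}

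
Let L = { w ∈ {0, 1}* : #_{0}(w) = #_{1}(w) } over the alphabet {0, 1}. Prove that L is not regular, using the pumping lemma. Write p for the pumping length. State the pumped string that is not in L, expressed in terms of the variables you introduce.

0^{p+k} 1^p

Toward a contradiction, assume L is regular with pumping length p.
Choose w = 0^p 1^p ∈ L with |w| = 2p ≥ p.
By the pumping lemma, w = xyz with |xy| ≤ p and y is nonempty.
Since the first p symbols of w are all 0's and |xy| ≤ p, y lies entirely in the leading 0-block: y = 0^k for some k with 1 ≤ k ≤ p.
Pump with i = 2: xy^2z = 0^{p+k} 1^p has p+k occurrences of 0 but only p of 1. Since k ≥ 1 the counts differ, so xy^2z ∉ L.
Contradiction. Therefore L is not regular.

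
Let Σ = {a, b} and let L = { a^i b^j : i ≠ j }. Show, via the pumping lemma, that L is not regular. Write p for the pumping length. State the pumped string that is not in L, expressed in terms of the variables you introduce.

a^{p+p!} b^{p+p!}

Suppose for contradiction that L is regular, and let p be the pumping length.
Choose w = a^p b^{p+p!}. Since p ≠ p+p!, w ∈ L; and |w| ≥ p.
The pumping lemma gives a decomposition w = xyz where |xy| ≤ p and |y| > 0.
The first p characters of w are a's, so xy (and hence y) consists only of a's. Write y = a^k, 1 ≤ k ≤ p.
Since 1 ≤ k ≤ p, k divides p!; set t = 1 + p!/k. Then xy^t z has p + (p!/k)·k = p + p! copies of a. Now the a-count equals the b-count, so i ≠ j fails. So xy^t z = a^{p+p!} b^{p+p!} ∉ L.
This contradicts the pumping lemma, so L is not regular.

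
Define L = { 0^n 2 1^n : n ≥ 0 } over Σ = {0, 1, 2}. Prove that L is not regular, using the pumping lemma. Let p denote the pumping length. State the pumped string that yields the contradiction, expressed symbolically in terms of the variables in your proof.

0^{p+k} 2 1^p

Suppose for contradiction that L is regular, and let p be the pumping length.
Take w = 0^p 2 1^p ∈ L with |w| = 2p+1 ≥ p.
Write w = xyz as guaranteed by the lemma, with |xy| ≤ p and |y| > 0.
The first p characters of w are 0's, so xy (and hence y) consists only of 0's. Write y = 0^k, 1 ≤ k ≤ p.
Pump with i = 2: xy^2z = 0^{p+k} 2 1^p, which would require p+k = p. But k ≥ 1, so xy^2z ∉ L.
This contradicts the pumping lemma, so L is not regular.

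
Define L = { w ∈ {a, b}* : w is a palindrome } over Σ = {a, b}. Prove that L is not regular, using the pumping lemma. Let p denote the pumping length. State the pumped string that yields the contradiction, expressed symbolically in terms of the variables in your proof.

a^{p+k} b a^p

Toward a contradiction, assume L is regular with pumping length p.
Take w = a^p b a^p, a palindrome of length 2p+1 ≥ p.
Write w = xyz as guaranteed by the lemma, with |xy| ≤ p and |y| ≥ 1.
Since the first p symbols of w are all a's and |xy| ≤ p, y lies entirely in the leading a-block: y = a^k for some k with 1 ≤ k ≤ p.
Pump with i = 2: xy^2z = a^{p+k} b a^p. Its reverse is a^p b a^{p+k}, which differs from xy^2z since k ≥ 1. So xy^2z is not a palindrome and xy^2z ∉ L.
This is a contradiction; hence L is not regular.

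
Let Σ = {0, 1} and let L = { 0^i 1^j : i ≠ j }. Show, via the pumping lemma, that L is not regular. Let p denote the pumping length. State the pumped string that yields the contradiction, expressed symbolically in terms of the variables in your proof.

0^{p+p!} 1^{p+p!}

Assume L is regular; let p be its pumping constant.
Choose w = 0^p 1^{p+p!}. Since p ≠ p+p!, w ∈ L; and |w| ≥ p.
By the pumping lemma, w = xyz with |xy| ≤ p and y is nonempty.
Because |xy| ≤ p and w begins with p copies of 0, we have y = 0^k with 1 ≤ k ≤ p.
Since 1 ≤ k ≤ p, k divides p!; set t = 1 + p!/k. Then xy^t z has p + (p!/k)·k = p + p! copies of 0. Now the 0-count equals the 1-count, so i ≠ j fails. So xy^t z = 0^{p+p!} 1^{p+p!} ∉ L.
This contradicts the pumping lemma, so L is not regular.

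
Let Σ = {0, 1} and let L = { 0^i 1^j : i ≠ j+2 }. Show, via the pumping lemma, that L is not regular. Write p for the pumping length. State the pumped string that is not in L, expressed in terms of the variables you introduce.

Toward a contradiction, assume L is regular with pumping length p.
Choose w = 0^p 1^{p+p!-2}. Since p ≠ (p+p!-2)+2 = p+p!, w ∈ L; and |w| ≥ p.
The pumping lemma gives a decomposition w = xyz where |xy| ≤ p and y is nonempty.
Since the first p symbols of w are all 0's and |xy| ≤ p, y lies entirely in the leading 0-block: y = 0^k for some k with 1 ≤ k ≤ p.
Since 1 ≤ k ≤ p, k divides p!; set t = 1 + p!/k. Then xy^t z has p + (p!/k)·k = p + p! copies of 0. Now the 0-count is p+p! and (1-count)+2 = (p+p!-2)+2 = p+p!, so i ≠ j+2 fails. So xy^t z = 0^{p+p!} 1^{p+p!-2} ∉ L.
This is a contradiction; hence L is not regular.

0^{p+p!} 1^{p+p!-2}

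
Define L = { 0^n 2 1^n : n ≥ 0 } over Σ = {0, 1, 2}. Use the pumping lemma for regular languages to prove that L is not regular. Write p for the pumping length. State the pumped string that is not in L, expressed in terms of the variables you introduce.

0^{p+k} 2 1^p

Assume L is regular. Let p be the pumping length given by the pumping lemma.
Take w = 0^p 2 1^p ∈ L with |w| = 2p+1 ≥ p.
Write w = xyz as guaranteed by the lemma, with |xy| ≤ p and y is nonempty.
The first p characters of w are 0's, so xy (and hence y) consists only of 0's. Write y = 0^k, 1 ≤ k ≤ p.
Pump with i = 2: xy^2z = 0^{p+k} 2 1^p, which would require p+k = p. But k ≥ 1, so xy^2z ∉ L.
Contradiction. Therefore L is not regular.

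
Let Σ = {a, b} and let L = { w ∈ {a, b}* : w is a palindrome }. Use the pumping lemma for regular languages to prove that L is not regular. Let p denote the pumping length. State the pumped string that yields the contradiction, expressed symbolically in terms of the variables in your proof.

Toward a contradiction, assume L is regular with pumping length p.
Take w = a^p b a^p, a palindrome of length 2p+1 ≥ p.
By the pumping lemma, w = xyz with |xy| ≤ p and |y| ≥ 1.
Because |xy| ≤ p and w begins with p copies of a, we have y = a^k with 1 ≤ k ≤ p.
Pump with i = 2: xy^2z = a^{p+k} b a^p. Its reverse is a^p b a^{p+k}, which differs from xy^2z since k ≥ 1. So xy^2z is not a palindrome and xy^2z ∉ L.
This contradicts the pumping lemma, so L is not regular.

a^{p+k} b a^p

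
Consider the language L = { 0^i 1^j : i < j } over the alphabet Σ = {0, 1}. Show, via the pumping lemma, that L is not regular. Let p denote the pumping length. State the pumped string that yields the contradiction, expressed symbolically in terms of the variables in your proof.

Suppose for contradiction that L is regular, and let p be the pumping length.
Choose w = 0^p 1^{p+1} ∈ L, with |w| = 2p+1 ≥ p.
The pumping lemma gives a decomposition w = xyz where |xy| ≤ p and y is nonempty.
The first p characters of w are 0's, so xy (and hence y) consists only of 0's. Write y = 0^k, 1 ≤ k ≤ p.
Consider xy^2z = 0^{p+k} 1^{p+1}. Since k ≥ 1, the 0-count p+k is at least p+1, so i < j fails; thus xy^2z ∉ L.
This contradicts the pumping lemma, so L is not regular.

0^{p+k} 1^{p+1}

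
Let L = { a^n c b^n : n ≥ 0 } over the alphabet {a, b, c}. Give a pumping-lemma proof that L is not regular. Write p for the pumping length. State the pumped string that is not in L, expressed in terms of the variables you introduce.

Assume L is regular. Let p be the pumping length given by the pumping lemma.
Take w = a^p c b^p ∈ L with |w| = 2p+1 ≥ p.
Write w = xyz as guaranteed by the lemma, with |xy| ≤ p and y is nonempty.
Because |xy| ≤ p and w begins with p copies of a, we have y = a^k with 1 ≤ k ≤ p.
Pump with i = 2: xy^2z = a^{p+k} c b^p, which would require p+k = p. But k ≥ 1, so xy^2z ∉ L.
This is a contradiction; hence L is not regular.

a^{p+k} c b^p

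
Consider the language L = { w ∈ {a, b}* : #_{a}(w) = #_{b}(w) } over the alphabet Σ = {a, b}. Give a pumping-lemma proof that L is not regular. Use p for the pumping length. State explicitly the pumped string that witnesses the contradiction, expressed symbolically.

Assume L is regular. Let p be the pumping length given by the pumping lemma.
Choose w = a^p b^p ∈ L with |w| = 2p ≥ p.
By the pumping lemma, w = xyz with |xy| ≤ p and |y| ≥ 1.
Because |xy| ≤ p and w begins with p copies of a, we have y = a^k with 1 ≤ k ≤ p.
Pump with i = 2: xy^2z = a^{p+k} b^p has p+k occurrences of a but only p of b. Since k ≥ 1 the counts differ, so xy^2z ∉ L.
This is a contradiction; hence L is not regular.

a^{p+k} b^p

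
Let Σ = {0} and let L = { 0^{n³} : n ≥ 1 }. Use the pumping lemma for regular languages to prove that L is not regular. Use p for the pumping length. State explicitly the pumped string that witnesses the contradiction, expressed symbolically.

0^{p³+k}

Assume L is regular; let p be its pumping constant.
Take w = 0^{p³} ∈ L with |w| = p³ ≥ p.
Write w = xyz as guaranteed by the lemma, with |xy| ≤ p and |y| > 0.
Then y = 0^k for some k with 1 ≤ k ≤ p.
Pump with i = 2: xy^2z = 0^{p³+k}. Since 1 ≤ k ≤ p, p³ < p³+k ≤ p³+p < p³+3p²+3p+1 = (p+1)³, so p³+k is not a perfect cube. So xy^2z ∉ L.
This is a contradiction; hence L is not regular.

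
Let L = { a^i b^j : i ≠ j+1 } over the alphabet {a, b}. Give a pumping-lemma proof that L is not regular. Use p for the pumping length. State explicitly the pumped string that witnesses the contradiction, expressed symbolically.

a^{p+p!} b^{p+p!-1}

Suppose for contradiction that L is regular, and let p be the pumping length.
Choose w = a^p b^{p+p!-1}. Since p ≠ (p+p!-1)+1 = p+p!, w ∈ L; and |w| ≥ p.
By the pumping lemma, w = xyz with |xy| ≤ p and y is nonempty.
Since the first p symbols of w are all a's and |xy| ≤ p, y lies entirely in the leading a-block: y = a^k for some k with 1 ≤ k ≤ p.
Since 1 ≤ k ≤ p, k divides p!; set t = 1 + p!/k. Then xy^t z has p + (p!/k)·k = p + p! copies of a. Now the a-count is p+p! and (b-count)+1 = (p+p!-1)+1 = p+p!, so i ≠ j+1 fails. So xy^t z = a^{p+p!} b^{p+p!-1} ∉ L.
This contradicts the pumping lemma, so L is not regular.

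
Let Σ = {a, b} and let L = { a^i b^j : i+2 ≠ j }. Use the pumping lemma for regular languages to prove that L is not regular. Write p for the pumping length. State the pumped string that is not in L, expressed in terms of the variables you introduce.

a^{p+p!} b^{p+p!+2}

Assume L is regular. Let p be the pumping length given by the pumping lemma.
Choose w = a^p b^{p+p!+2}. Since p ≠ (p+p!+2)-2 = p+p!, w ∈ L; and |w| ≥ p.
Write w = xyz as guaranteed by the lemma, with |xy| ≤ p and |y| > 0.
The first p characters of w are a's, so xy (and hence y) consists only of a's. Write y = a^k, 1 ≤ k ≤ p.
Since 1 ≤ k ≤ p, k divides p!; set t = 1 + p!/k. Then xy^t z has p + (p!/k)·k = p + p! copies of a. Now the a-count is p+p! and (b-count)-2 = (p+p!+2)-2 = p+p!, so i+2 ≠ j fails. So xy^t z = a^{p+p!} b^{p+p!+2} ∉ L.
This contradicts the pumping lemma, so L is not regular.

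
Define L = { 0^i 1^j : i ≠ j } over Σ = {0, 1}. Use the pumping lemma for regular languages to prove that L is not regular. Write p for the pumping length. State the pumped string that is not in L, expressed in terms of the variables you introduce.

0^{p+p!} 1^{p+p!}

Toward a contradiction, assume L is regular with pumping length p.
Choose w = 0^p 1^{p+p!}. Since p ≠ p+p!, w ∈ L; and |w| ≥ p.
Write w = xyz as guaranteed by the lemma, with |xy| ≤ p and y is nonempty.
Because |xy| ≤ p and w begins with p copies of 0, we have y = 0^k with 1 ≤ k ≤ p.
Since 1 ≤ k ≤ p, k divides p!; set t = 1 + p!/k. Then xy^t z has p + (p!/k)·k = p + p! copies of 0. Now the 0-count equals the 1-count, so i ≠ j fails. So xy^t z = 0^{p+p!} 1^{p+p!} ∉ L.
Contradiction. Therefore L is not regular.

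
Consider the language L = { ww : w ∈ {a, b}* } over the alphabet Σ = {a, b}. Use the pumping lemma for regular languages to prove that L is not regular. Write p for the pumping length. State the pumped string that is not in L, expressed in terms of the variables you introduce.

a^{p+k} b^p a^p b^p

Toward a contradiction, assume L is regular with pumping length p.
Take w = a^p b^p a^p b^p = uu where u = a^pb^p; then w ∈ L and |w| = 4p ≥ p.
Write w = xyz as guaranteed by the lemma, with |xy| ≤ p and y is nonempty.
The first p characters of w are a's, so xy (and hence y) consists only of a's. Write y = a^k, 1 ≤ k ≤ p.
Pump with i = 2: xy^2z = a^{p+k} b^p a^p b^p, of length 4p+k. Suppose this equals vv. The string starts with a and ends with b, so v does too; thus the boundary between the two copies of v is a b→a transition. There is exactly one such transition, at position 2p+k, so |v| = 2p+k and |vv| = 4p+2k ≠ 4p+k since k ≥ 1. So xy^2z ∉ L.
This contradicts the pumping lemma, so L is not regular.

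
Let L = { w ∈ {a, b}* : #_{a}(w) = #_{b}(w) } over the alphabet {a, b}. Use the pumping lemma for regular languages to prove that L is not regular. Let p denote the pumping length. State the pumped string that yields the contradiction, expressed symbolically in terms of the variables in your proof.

a^{p+k} b^p

Toward a contradiction, assume L is regular with pumping length p.
Choose w = a^p b^p ∈ L with |w| = 2p ≥ p.
By the pumping lemma, w = xyz with |xy| ≤ p and |y| > 0.
Because |xy| ≤ p and w begins with p copies of a, we have y = a^k with 1 ≤ k ≤ p.
Pump with i = 2: xy^2z = a^{p+k} b^p has p+k occurrences of a but only p of b. Since k ≥ 1 the counts differ, so xy^2z ∉ L.
Contradiction. Therefore L is not regular.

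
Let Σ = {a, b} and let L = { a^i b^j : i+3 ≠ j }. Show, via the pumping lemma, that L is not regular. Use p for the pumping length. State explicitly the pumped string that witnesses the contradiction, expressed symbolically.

Assume L is regular; let p be its pumping constant.
Choose w = a^p b^{p+p!+3}. Since p ≠ (p+p!+3)-3 = p+p!, w ∈ L; and |w| ≥ p.
By the pumping lemma, w = xyz with |xy| ≤ p and |y| ≥ 1.
Because |xy| ≤ p and w begins with p copies of a, we have y = a^k with 1 ≤ k ≤ p.
Since 1 ≤ k ≤ p, k divides p!; set t = 1 + p!/k. Then xy^t z has p + (p!/k)·k = p + p! copies of a. Now the a-count is p+p! and (b-count)-3 = (p+p!+3)-3 = p+p!, so i+3 ≠ j fails. So xy^t z = a^{p+p!} b^{p+p!+3} ∉ L.
Contradiction. Therefore L is not regular.

a^{p+p!} b^{p+p!+3}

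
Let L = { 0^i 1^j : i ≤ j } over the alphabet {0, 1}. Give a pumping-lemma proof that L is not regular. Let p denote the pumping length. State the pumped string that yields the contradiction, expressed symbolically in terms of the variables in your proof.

0^{p+k} 1^p

Assume L is regular. Let p be the pumping length given by the pumping lemma.
Choose w = 0^p 1^p ∈ L, with |w| = 2p ≥ p.
By the pumping lemma, w = xyz with |xy| ≤ p and |y| ≥ 1.
Because |xy| ≤ p and w begins with p copies of 0, we have y = 0^k with 1 ≤ k ≤ p.
Consider xy^2z = 0^{p+k} 1^p. Since k ≥ 1, the 0-count p+k exceeds the 1-count p, so i ≤ j fails; thus xy^2z ∉ L.
Contradiction. Therefore L is not regular.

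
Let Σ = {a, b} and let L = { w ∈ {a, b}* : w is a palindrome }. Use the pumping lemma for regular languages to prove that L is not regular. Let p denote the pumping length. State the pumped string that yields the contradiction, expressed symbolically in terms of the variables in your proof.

Assume L is regular. Let p be the pumping length given by the pumping lemma.
Take w = a^p b a^p, a palindrome of length 2p+1 ≥ p.
Write w = xyz as guaranteed by the lemma, with |xy| ≤ p and |y| ≥ 1.
The first p characters of w are a's, so xy (and hence y) consists only of a's. Write y = a^k, 1 ≤ k ≤ p.
Pump with i = 2: xy^2z = a^{p+k} b a^p. Its reverse is a^p b a^{p+k}, which differs from xy^2z since k ≥ 1. So xy^2z is not a palindrome and xy^2z ∉ L.
This contradicts the pumping lemma, so L is not regular.

a^{p+k} b a^p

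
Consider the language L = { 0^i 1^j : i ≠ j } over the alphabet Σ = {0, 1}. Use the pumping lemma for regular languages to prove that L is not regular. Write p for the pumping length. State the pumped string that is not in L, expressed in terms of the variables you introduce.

0^{p+p!} 1^{p+p!}

Assume L is regular. Let p be the pumping length given by the pumping lemma.
Choose w = 0^p 1^{p+p!}. Since p ≠ p+p!, w ∈ L; and |w| ≥ p.
The pumping lemma gives a decomposition w = xyz where |xy| ≤ p and y is nonempty.
Since the first p symbols of w are all 0's and |xy| ≤ p, y lies entirely in the leading 0-block: y = 0^k for some k with 1 ≤ k ≤ p.
Since 1 ≤ k ≤ p, k divides p!; set t = 1 + p!/k. Then xy^t z has p + (p!/k)·k = p + p! copies of 0. Now the 0-count equals the 1-count, so i ≠ j fails. So xy^t z = 0^{p+p!} 1^{p+p!} ∉ L.
This contradicts the pumping lemma, so L is not regular.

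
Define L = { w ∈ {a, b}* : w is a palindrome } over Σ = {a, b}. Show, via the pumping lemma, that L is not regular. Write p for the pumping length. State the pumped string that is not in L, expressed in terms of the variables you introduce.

Assume L is regular; let p be its pumping constant.
Take w = a^p b a^p, a palindrome of length 2p+1 ≥ p.
By the pumping lemma, w = xyz with |xy| ≤ p and |y| > 0.
Because |xy| ≤ p and w begins with p copies of a, we have y = a^k with 1 ≤ k ≤ p.
Pump with i = 2: xy^2z = a^{p+k} b a^p. Its reverse is a^p b a^{p+k}, which differs from xy^2z since k ≥ 1. So xy^2z is not a palindrome and xy^2z ∉ L.
This is a contradiction; hence L is not regular.

a^{p+k} b a^p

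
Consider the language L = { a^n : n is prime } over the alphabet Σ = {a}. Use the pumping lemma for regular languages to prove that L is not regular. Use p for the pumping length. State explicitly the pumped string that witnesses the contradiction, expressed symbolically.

Toward a contradiction, assume L is regular with pumping length p.
Let q be a prime with q ≥ p+2 (infinitely many primes exist), and take w = a^q ∈ L with |w| = q ≥ p.
By the pumping lemma, w = xyz with |xy| ≤ p and y is nonempty.
Then y = a^k for some k with 1 ≤ k ≤ p.
Since 1 ≤ k ≤ p, |xz| = q-k. Pump with i = q+1: |xy^{q+1}z| = (q-k)+(q+1)k = q+qk = q(1+k), which is composite (both factors ≥ 2). So xy^{q+1}z = a^{q(1+k)} ∉ L.
This contradicts the pumping lemma, so L is not regular.

a^{q(1+k)}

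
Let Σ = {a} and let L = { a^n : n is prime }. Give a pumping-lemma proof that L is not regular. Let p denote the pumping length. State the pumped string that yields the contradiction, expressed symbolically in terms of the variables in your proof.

Assume L is regular; let p be its pumping constant.
Let q be a prime with q ≥ p+2 (infinitely many primes exist), and take w = a^q ∈ L with |w| = q ≥ p.
The pumping lemma gives a decomposition w = xyz where |xy| ≤ p and |y| ≥ 1.
Then y = a^k for some k with 1 ≤ k ≤ p.
Since 1 ≤ k ≤ p, |xz| = q-k. Pump with i = q+1: |xy^{q+1}z| = (q-k)+(q+1)k = q+qk = q(1+k), which is composite (both factors ≥ 2). So xy^{q+1}z = a^{q(1+k)} ∉ L.
Contradiction. Therefore L is not regular.

a^{q(1+k)}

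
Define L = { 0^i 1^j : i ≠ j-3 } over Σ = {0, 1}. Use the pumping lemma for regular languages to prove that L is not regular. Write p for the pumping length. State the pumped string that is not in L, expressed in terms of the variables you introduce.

0^{p+p!} 1^{p+p!+3}

Toward a contradiction, assume L is regular with pumping length p.
Choose w = 0^p 1^{p+p!+3}. Since p ≠ (p+p!+3)-3 = p+p!, w ∈ L; and |w| ≥ p.
By the pumping lemma, w = xyz with |xy| ≤ p and |y| > 0.
The first p characters of w are 0's, so xy (and hence y) consists only of 0's. Write y = 0^k, 1 ≤ k ≤ p.
Since 1 ≤ k ≤ p, k divides p!; set t = 1 + p!/k. Then xy^t z has p + (p!/k)·k = p + p! copies of 0. Now the 0-count is p+p! and (1-count)-3 = (p+p!+3)-3 = p+p!, so i ≠ j-3 fails. So xy^t z = 0^{p+p!} 1^{p+p!+3} ∉ L.
This is a contradiction; hence L is not regular.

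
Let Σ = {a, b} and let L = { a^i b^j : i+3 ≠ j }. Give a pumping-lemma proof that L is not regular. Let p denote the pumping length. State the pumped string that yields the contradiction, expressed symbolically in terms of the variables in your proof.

a^{p+p!} b^{p+p!+3}

Assume L is regular. Let p be the pumping length given by the pumping lemma.
Choose w = a^p b^{p+p!+3}. Since p ≠ (p+p!+3)-3 = p+p!, w ∈ L; and |w| ≥ p.
By the pumping lemma, w = xyz with |xy| ≤ p and |y| > 0.
The first p characters of w are a's, so xy (and hence y) consists only of a's. Write y = a^k, 1 ≤ k ≤ p.
Since 1 ≤ k ≤ p, k divides p!; set t = 1 + p!/k. Then xy^t z has p + (p!/k)·k = p + p! copies of a. Now the a-count is p+p! and (b-count)-3 = (p+p!+3)-3 = p+p!, so i+3 ≠ j fails. So xy^t z = a^{p+p!} b^{p+p!+3} ∉ L.
This is a contradiction; hence L is not regular.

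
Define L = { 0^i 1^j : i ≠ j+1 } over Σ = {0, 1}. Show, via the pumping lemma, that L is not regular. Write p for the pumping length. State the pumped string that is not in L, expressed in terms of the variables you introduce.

0^{p+p!} 1^{p+p!-1}

Assume L is regular. Let p be the pumping length given by the pumping lemma.
Choose w = 0^p 1^{p+p!-1}. Since p ≠ (p+p!-1)+1 = p+p!, w ∈ L; and |w| ≥ p.
Write w = xyz as guaranteed by the lemma, with |xy| ≤ p and y is nonempty.
Since the first p symbols of w are all 0's and |xy| ≤ p, y lies entirely in the leading 0-block: y = 0^k for some k with 1 ≤ k ≤ p.
Since 1 ≤ k ≤ p, k divides p!; set t = 1 + p!/k. Then xy^t z has p + (p!/k)·k = p + p! copies of 0. Now the 0-count is p+p! and (1-count)+1 = (p+p!-1)+1 = p+p!, so i ≠ j+1 fails. So xy^t z = 0^{p+p!} 1^{p+p!-1} ∉ L.
Contradiction. Therefore L is not regular.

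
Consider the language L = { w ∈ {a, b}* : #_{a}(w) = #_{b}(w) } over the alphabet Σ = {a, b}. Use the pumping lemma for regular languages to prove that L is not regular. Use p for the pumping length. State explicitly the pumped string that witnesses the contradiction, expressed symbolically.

a^{p+k} b^p

Assume L is regular; let p be its pumping constant.
Choose w = a^p b^p ∈ L with |w| = 2p ≥ p.
Write w = xyz as guaranteed by the lemma, with |xy| ≤ p and y is nonempty.
The first p characters of w are a's, so xy (and hence y) consists only of a's. Write y = a^k, 1 ≤ k ≤ p.
Pump with i = 2: xy^2z = a^{p+k} b^p has p+k occurrences of a but only p of b. Since k ≥ 1 the counts differ, so xy^2z ∉ L.
Contradiction. Therefore L is not regular.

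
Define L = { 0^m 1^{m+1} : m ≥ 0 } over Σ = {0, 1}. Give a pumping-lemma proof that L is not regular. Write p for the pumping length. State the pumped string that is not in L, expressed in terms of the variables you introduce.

0^{p+k} 1^{p+1}

Toward a contradiction, assume L is regular with pumping length p.
Choose w = 0^p 1^{p+1}, which is in L with |w| = 2p+1 ≥ p.
The pumping lemma gives a decomposition w = xyz where |xy| ≤ p and |y| > 0.
The first p characters of w are 0's, so xy (and hence y) consists only of 0's. Write y = 0^k, 1 ≤ k ≤ p.
Pump with i = 2: xy^2z = 0^{p+k} 1^{p+1}. For this to lie in L we would need p+1 = (p+k)+1, which forces k = 0. But k ≥ 1, so xy^2z ∉ L.
This contradicts the pumping lemma, so L is not regular.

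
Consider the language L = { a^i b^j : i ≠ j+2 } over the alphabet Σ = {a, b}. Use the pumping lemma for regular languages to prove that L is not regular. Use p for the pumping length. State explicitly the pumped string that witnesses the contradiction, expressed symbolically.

Assume L is regular. Let p be the pumping length given by the pumping lemma.
Choose w = a^p b^{p+p!-2}. Since p ≠ (p+p!-2)+2 = p+p!, w ∈ L; and |w| ≥ p.
Write w = xyz as guaranteed by the lemma, with |xy| ≤ p and y is nonempty.
Since the first p symbols of w are all a's and |xy| ≤ p, y lies entirely in the leading a-block: y = a^k for some k with 1 ≤ k ≤ p.
Since 1 ≤ k ≤ p, k divides p!; set t = 1 + p!/k. Then xy^t z has p + (p!/k)·k = p + p! copies of a. Now the a-count is p+p! and (b-count)+2 = (p+p!-2)+2 = p+p!, so i ≠ j+2 fails. So xy^t z = a^{p+p!} b^{p+p!-2} ∉ L.
This is a contradiction; hence L is not regular.

a^{p+p!} b^{p+p!-2}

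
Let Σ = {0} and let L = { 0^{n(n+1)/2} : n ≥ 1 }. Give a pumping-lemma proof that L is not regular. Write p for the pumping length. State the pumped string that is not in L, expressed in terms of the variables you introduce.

0^{p(p+1)/2+k}

Toward a contradiction, assume L is regular with pumping length p.
Take w = 0^{p(p+1)/2} ∈ L with |w| = p(p+1)/2 ≥ p.
Write w = xyz as guaranteed by the lemma, with |xy| ≤ p and y is nonempty.
Then y = 0^k for some k with 1 ≤ k ≤ p.
Pump with i = 2: xy^2z = 0^{p(p+1)/2+k}. Since 1 ≤ k ≤ p, p(p+1)/2 < p(p+1)/2+k ≤ p(p+1)/2+p < (p+1)(p+2)/2, so p(p+1)/2+k is strictly between consecutive triangular numbers. So xy^2z ∉ L.
This is a contradiction; hence L is not regular.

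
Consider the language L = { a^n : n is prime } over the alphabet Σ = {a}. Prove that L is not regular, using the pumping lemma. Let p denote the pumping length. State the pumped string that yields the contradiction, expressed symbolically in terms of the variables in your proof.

a^{q(1+k)}

Assume L is regular; let p be its pumping constant.
Let q be a prime with q ≥ p+2 (infinitely many primes exist), and take w = a^q ∈ L with |w| = q ≥ p.
Write w = xyz as guaranteed by the lemma, with |xy| ≤ p and y is nonempty.
Then y = a^k for some k with 1 ≤ k ≤ p.
Since 1 ≤ k ≤ p, |xz| = q-k. Pump with i = q+1: |xy^{q+1}z| = (q-k)+(q+1)k = q+qk = q(1+k), which is composite (both factors ≥ 2). So xy^{q+1}z = a^{q(1+k)} ∉ L.
This is a contradiction; hence L is not regular.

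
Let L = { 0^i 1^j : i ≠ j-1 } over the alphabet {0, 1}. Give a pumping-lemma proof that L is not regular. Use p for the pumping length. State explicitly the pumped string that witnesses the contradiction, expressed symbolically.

Assume L is regular. Let p be the pumping length given by the pumping lemma.
Choose w = 0^p 1^{p+p!+1}. Since p ≠ (p+p!+1)-1 = p+p!, w ∈ L; and |w| ≥ p.
The pumping lemma gives a decomposition w = xyz where |xy| ≤ p and y is nonempty.
Because |xy| ≤ p and w begins with p copies of 0, we have y = 0^k with 1 ≤ k ≤ p.
Since 1 ≤ k ≤ p, k divides p!; set t = 1 + p!/k. Then xy^t z has p + (p!/k)·k = p + p! copies of 0. Now the 0-count is p+p! and (1-count)-1 = (p+p!+1)-1 = p+p!, so i ≠ j-1 fails. So xy^t z = 0^{p+p!} 1^{p+p!+1} ∉ L.
This contradicts the pumping lemma, so L is not regular.

0^{p+p!} 1^{p+p!+1}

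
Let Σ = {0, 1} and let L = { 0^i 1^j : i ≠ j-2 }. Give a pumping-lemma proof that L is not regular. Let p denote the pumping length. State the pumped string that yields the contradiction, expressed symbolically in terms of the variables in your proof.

0^{p+p!} 1^{p+p!+2}

Assume L is regular; let p be its pumping constant.
Choose w = 0^p 1^{p+p!+2}. Since p ≠ (p+p!+2)-2 = p+p!, w ∈ L; and |w| ≥ p.
By the pumping lemma, w = xyz with |xy| ≤ p and y is nonempty.
The first p characters of w are 0's, so xy (and hence y) consists only of 0's. Write y = 0^k, 1 ≤ k ≤ p.
Since 1 ≤ k ≤ p, k divides p!; set t = 1 + p!/k. Then xy^t z has p + (p!/k)·k = p + p! copies of 0. Now the 0-count is p+p! and (1-count)-2 = (p+p!+2)-2 = p+p!, so i ≠ j-2 fails. So xy^t z = 0^{p+p!} 1^{p+p!+2} ∉ L.
This is a contradiction; hence L is not regular.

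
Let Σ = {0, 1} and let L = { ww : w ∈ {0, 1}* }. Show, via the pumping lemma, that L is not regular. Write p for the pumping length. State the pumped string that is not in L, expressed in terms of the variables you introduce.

0^{p+k} 1^p 0^p 1^p

Assume L is regular; let p be its pumping constant.
Take w = 0^p 1^p 0^p 1^p = uu where u = 0^p1^p; then w ∈ L and |w| = 4p ≥ p.
By the pumping lemma, w = xyz with |xy| ≤ p and |y| > 0.
Because |xy| ≤ p and w begins with p copies of 0, we have y = 0^k with 1 ≤ k ≤ p.
Pump with i = 2: xy^2z = 0^{p+k} 1^p 0^p 1^p, of length 4p+k. Suppose this equals vv. The string starts with 0 and ends with 1, so v does too; thus the boundary between the two copies of v is a 1→0 transition. There is exactly one such transition, at position 2p+k, so |v| = 2p+k and |vv| = 4p+2k ≠ 4p+k since k ≥ 1. So xy^2z ∉ L.
This is a contradiction; hence L is not regular.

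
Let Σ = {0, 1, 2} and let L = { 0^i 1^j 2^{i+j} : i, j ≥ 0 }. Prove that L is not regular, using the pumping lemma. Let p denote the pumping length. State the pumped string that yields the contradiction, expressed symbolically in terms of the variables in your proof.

Assume L is regular; let p be its pumping constant.
Take w = 0^p 1^p 2^{2p} ∈ L (with i=j=p, i+j=2p), |w| = 4p ≥ p.
By the pumping lemma, w = xyz with |xy| ≤ p and y is nonempty.
Since the first p symbols of w are all 0's and |xy| ≤ p, y lies entirely in the leading 0-block: y = 0^k for some k with 1 ≤ k ≤ p.
Consider xy^2z = 0^{p+k} 1^p 2^{2p}. Now the 0- and 1-counts sum to 2p+k, but the 2-count is 2p ≠ 2p+k. So xy^2z ∉ L.
Contradiction. Therefore L is not regular.

0^{p+k} 1^p 2^{2p}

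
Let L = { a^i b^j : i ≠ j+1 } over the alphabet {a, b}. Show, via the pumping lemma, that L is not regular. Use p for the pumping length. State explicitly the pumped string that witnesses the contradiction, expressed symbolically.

Assume L is regular; let p be its pumping constant.
Choose w = a^p b^{p+p!-1}. Since p ≠ (p+p!-1)+1 = p+p!, w ∈ L; and |w| ≥ p.
By the pumping lemma, w = xyz with |xy| ≤ p and |y| > 0.
Because |xy| ≤ p and w begins with p copies of a, we have y = a^k with 1 ≤ k ≤ p.
Since 1 ≤ k ≤ p, k divides p!; set t = 1 + p!/k. Then xy^t z has p + (p!/k)·k = p + p! copies of a. Now the a-count is p+p! and (b-count)+1 = (p+p!-1)+1 = p+p!, so i ≠ j+1 fails. So xy^t z = a^{p+p!} b^{p+p!-1} ∉ L.
Contradiction. Therefore L is not regular.

a^{p+p!} b^{p+p!-1}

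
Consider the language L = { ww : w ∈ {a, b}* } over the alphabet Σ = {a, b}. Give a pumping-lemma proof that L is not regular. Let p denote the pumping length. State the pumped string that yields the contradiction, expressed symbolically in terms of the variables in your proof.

Toward a contradiction, assume L is regular with pumping length p.
Take w = a^p b^p a^p b^p = uu where u = a^pb^p; then w ∈ L and |w| = 4p ≥ p.
By the pumping lemma, w = xyz with |xy| ≤ p and y is nonempty.
Since the first p symbols of w are all a's and |xy| ≤ p, y lies entirely in the leading a-block: y = a^k for some k with 1 ≤ k ≤ p.
Pump with i = 2: xy^2z = a^{p+k} b^p a^p b^p, of length 4p+k. Suppose this equals vv. The string starts with a and ends with b, so v does too; thus the boundary between the two copies of v is a b→a transition. There is exactly one such transition, at position 2p+k, so |v| = 2p+k and |vv| = 4p+2k ≠ 4p+k since k ≥ 1. So xy^2z ∉ L.
This is a contradiction; hence L is not regular.

a^{p+k} b^p a^p b^p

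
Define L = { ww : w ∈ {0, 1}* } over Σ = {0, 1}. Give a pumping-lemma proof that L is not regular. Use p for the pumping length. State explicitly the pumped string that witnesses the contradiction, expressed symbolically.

0^{p+k} 1^p 0^p 1^p

Toward a contradiction, assume L is regular with pumping length p.
Take w = 0^p 1^p 0^p 1^p = uu where u = 0^p1^p; then w ∈ L and |w| = 4p ≥ p.
By the pumping lemma, w = xyz with |xy| ≤ p and y is nonempty.
Since the first p symbols of w are all 0's and |xy| ≤ p, y lies entirely in the leading 0-block: y = 0^k for some k with 1 ≤ k ≤ p.
Pump with i = 2: xy^2z = 0^{p+k} 1^p 0^p 1^p, of length 4p+k. Suppose this equals vv. The string starts with 0 and ends with 1, so v does too; thus the boundary between the two copies of v is a 1→0 transition. There is exactly one such transition, at position 2p+k, so |v| = 2p+k and |vv| = 4p+2k ≠ 4p+k since k ≥ 1. So xy^2z ∉ L.
This is a contradiction; hence L is not regular.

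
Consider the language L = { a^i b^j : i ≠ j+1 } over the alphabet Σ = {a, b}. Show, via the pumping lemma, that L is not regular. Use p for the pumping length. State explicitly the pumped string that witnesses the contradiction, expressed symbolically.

Assume L is regular; let p be its pumping constant.
Choose w = a^p b^{p+p!-1}. Since p ≠ (p+p!-1)+1 = p+p!, w ∈ L; and |w| ≥ p.
The pumping lemma gives a decomposition w = xyz where |xy| ≤ p and y is nonempty.
The first p characters of w are a's, so xy (and hence y) consists only of a's. Write y = a^k, 1 ≤ k ≤ p.
Since 1 ≤ k ≤ p, k divides p!; set t = 1 + p!/k. Then xy^t z has p + (p!/k)·k = p + p! copies of a. Now the a-count is p+p! and (b-count)+1 = (p+p!-1)+1 = p+p!, so i ≠ j+1 fails. So xy^t z = a^{p+p!} b^{p+p!-1} ∉ L.
Contradiction. Therefore L is not regular.

a^{p+p!} b^{p+p!-1}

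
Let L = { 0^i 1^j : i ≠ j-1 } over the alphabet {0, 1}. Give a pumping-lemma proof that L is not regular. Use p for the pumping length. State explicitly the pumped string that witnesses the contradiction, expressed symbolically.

0^{p+p!} 1^{p+p!+1}

Suppose for contradiction that L is regular, and let p be the pumping length.
Choose w = 0^p 1^{p+p!+1}. Since p ≠ (p+p!+1)-1 = p+p!, w ∈ L; and |w| ≥ p.
By the pumping lemma, w = xyz with |xy| ≤ p and y is nonempty.
Because |xy| ≤ p and w begins with p copies of 0, we have y = 0^k with 1 ≤ k ≤ p.
Since 1 ≤ k ≤ p, k divides p!; set t = 1 + p!/k. Then xy^t z has p + (p!/k)·k = p + p! copies of 0. Now the 0-count is p+p! and (1-count)-1 = (p+p!+1)-1 = p+p!, so i ≠ j-1 fails. So xy^t z = 0^{p+p!} 1^{p+p!+1} ∉ L.
This contradicts the pumping lemma, so L is not regular.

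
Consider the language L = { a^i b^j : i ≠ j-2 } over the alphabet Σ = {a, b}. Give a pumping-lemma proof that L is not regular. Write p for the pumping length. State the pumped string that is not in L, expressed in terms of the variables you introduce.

Assume L is regular; let p be its pumping constant.
Choose w = a^p b^{p+p!+2}. Since p ≠ (p+p!+2)-2 = p+p!, w ∈ L; and |w| ≥ p.
By the pumping lemma, w = xyz with |xy| ≤ p and y is nonempty.
The first p characters of w are a's, so xy (and hence y) consists only of a's. Write y = a^k, 1 ≤ k ≤ p.
Since 1 ≤ k ≤ p, k divides p!; set t = 1 + p!/k. Then xy^t z has p + (p!/k)·k = p + p! copies of a. Now the a-count is p+p! and (b-count)-2 = (p+p!+2)-2 = p+p!, so i ≠ j-2 fails. So xy^t z = a^{p+p!} b^{p+p!+2} ∉ L.
This is a contradiction; hence L is not regular.

a^{p+p!} b^{p+p!+2}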